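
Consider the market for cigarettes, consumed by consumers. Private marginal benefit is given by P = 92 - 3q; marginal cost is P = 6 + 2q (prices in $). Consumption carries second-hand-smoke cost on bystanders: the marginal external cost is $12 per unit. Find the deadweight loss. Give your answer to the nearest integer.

Market equilibrium (private): 6 + 2q = 92 - 3q → q_m = 17.2000.
Social marginal benefit = demand − MEC = 80 - 3q.
Set SMB = MC: 80 - 3q = 6 + 2q → q* = 14.8000.
Between q* and q_m the wedge MC − SMB runs linearly from 0 to MEC(q_m), so the loss is a triangle.
DWL = ½ × 2.4000 × 12.0000 = 14.4000.

DWL = $14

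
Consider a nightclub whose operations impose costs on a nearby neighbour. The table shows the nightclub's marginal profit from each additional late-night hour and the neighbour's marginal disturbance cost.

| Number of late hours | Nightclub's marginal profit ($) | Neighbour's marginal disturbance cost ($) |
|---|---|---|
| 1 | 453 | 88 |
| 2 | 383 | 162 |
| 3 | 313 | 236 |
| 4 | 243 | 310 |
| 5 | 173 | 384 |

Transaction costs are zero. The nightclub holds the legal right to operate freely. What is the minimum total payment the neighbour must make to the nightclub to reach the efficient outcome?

Left alone the nightclub would choose level 5 (marginal profit stays positive).
Efficient level: k* = 3 (marginal profit ≥ marginal disturbance cost through 3).
The neighbour must at least cover the nightclub's forgone profit from cutting 5→3: 243 + 173 = 416.

$416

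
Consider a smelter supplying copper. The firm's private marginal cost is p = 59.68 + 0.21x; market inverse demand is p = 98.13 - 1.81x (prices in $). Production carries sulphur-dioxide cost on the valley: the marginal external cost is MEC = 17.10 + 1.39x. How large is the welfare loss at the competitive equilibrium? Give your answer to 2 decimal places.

DWL = $278.20

Market equilibrium (private): 59.68 + 0.21x = 98.13 - 1.81x → x_m = 19.0347.
Social marginal cost = private MC + MEC = 76.78 + 1.60x.
Set SMC = demand: 76.78 + 1.60x = 98.13 - 1.81x → x* = 6.2610.
Between x* and x_m the wedge SMC − demand runs linearly from 0 to MEC(x_m), so the loss is a triangle.
DWL = ½ × 12.7737 × 43.5582 = 278.1997.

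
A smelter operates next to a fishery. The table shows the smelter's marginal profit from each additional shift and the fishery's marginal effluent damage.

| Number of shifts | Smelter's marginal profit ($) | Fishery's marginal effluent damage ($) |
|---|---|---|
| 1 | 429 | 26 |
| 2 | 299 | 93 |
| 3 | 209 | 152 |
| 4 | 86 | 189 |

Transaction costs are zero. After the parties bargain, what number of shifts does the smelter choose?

Bargaining reaches the level where marginal profit last exceeds marginal effluent damage.
That holds through level 3 (209 ≥ 152) but not at 4 (86 < 189).

3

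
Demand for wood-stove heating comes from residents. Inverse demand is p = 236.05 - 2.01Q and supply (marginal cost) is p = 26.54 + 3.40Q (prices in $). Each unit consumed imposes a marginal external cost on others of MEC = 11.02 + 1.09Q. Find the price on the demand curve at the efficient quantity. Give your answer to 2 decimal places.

Social marginal benefit = demand − MEC = 225.03 - 3.10Q.
Set SMB = MC: 225.03 - 3.10Q = 26.54 + 3.40Q → Q* = 30.5369.
Consumer price on the demand curve at Q*: 236.05 − 2.01×30.5369 = 174.6708.

P = $174.67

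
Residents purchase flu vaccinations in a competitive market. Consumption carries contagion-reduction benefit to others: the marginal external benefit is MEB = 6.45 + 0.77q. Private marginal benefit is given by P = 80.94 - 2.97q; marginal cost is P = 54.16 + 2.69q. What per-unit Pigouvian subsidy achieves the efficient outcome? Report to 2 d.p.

Social marginal benefit = demand + MEB = 87.39 - 2.20q.
Set SMB = MC: 87.39 - 2.20q = 54.16 + 2.69q → q* = 6.7955.
The Pigouvian subsidy equals MEB at q*: 6.45 + 0.77×6.7955 = 11.6825.

subsidy = 11.68 per unit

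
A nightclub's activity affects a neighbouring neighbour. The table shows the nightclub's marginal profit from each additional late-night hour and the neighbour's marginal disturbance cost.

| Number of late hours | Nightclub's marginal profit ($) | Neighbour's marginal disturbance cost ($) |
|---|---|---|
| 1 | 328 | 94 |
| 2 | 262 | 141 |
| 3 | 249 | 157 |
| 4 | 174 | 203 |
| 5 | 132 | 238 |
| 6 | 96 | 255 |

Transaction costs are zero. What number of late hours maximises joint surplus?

Bargaining reaches the level where marginal profit last exceeds marginal disturbance cost.
That holds through level 3 (249 ≥ 157) but not at 4 (174 < 203).

3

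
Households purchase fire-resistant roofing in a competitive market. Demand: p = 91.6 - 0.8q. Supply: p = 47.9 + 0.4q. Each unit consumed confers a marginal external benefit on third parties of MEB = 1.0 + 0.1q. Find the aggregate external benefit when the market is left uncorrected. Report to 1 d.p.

102.7

Market equilibrium (private): 47.9 + 0.4q = 91.6 - 0.8q → q_m = 36.4167.
Total external benefit = ∫₀^{q_m} (1.0 + 0.1q) dq = 1.0×36.4167 + ½×0.1×36.4167² = 102.7255.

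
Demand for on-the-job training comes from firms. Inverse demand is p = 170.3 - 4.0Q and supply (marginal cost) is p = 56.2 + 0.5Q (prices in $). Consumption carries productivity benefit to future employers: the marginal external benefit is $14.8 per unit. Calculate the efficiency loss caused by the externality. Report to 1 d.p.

DWL = $24.3

Market equilibrium (private): 56.2 + 0.5Q = 170.3 - 4.0Q → Q_m = 25.3556.
Social marginal benefit = demand + MEB = 185.1 - 4.0Q.
Set SMB = MC: 185.1 - 4.0Q = 56.2 + 0.5Q → Q* = 28.6444.
The welfare-loss triangle has base |Q_m − Q*| and height MEB(Q_m) (the vertical gap between SMB and MC is zero at Q* and MEB at Q_m).
DWL = ½ × 3.2888 × 14.8000 = 24.3371.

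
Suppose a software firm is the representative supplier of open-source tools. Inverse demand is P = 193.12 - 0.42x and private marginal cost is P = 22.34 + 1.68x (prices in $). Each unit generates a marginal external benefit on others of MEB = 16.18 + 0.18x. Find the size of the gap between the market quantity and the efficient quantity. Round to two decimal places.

Market equilibrium (private): 22.34 + 1.68x = 193.12 - 0.42x → x_m = 81.3238.
Social marginal cost = private MC − MEB = 6.16 + 1.50x.
Set SMC = demand: 6.16 + 1.50x = 193.12 - 0.42x → x* = 97.3750.
Gap = |81.3238 − 97.3750| = 16.0512.

16.05 units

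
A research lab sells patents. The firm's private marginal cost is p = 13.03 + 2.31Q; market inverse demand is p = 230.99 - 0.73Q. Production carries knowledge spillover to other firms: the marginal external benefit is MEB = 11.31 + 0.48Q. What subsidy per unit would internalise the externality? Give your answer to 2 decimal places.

subsidy = 54.30 per unit

Social marginal cost = private MC − MEB = 1.72 + 1.83Q.
Set SMC = demand: 1.72 + 1.83Q = 230.99 - 0.73Q → Q* = 89.5586.
The Pigouvian subsidy equals MEB at Q*: 11.31 + 0.48×89.5586 = 54.2981.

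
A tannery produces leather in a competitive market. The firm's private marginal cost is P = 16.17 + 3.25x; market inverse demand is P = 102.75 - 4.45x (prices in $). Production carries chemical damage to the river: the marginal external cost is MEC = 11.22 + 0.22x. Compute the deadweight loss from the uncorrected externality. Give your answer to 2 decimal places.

Market equilibrium (private): 16.17 + 3.25x = 102.75 - 4.45x → x_m = 11.2442.
Social marginal cost = private MC + MEC = 27.39 + 3.47x.
Set SMC = demand: 27.39 + 3.47x = 102.75 - 4.45x → x* = 9.5152.
Between x* and x_m the wedge SMC − demand runs linearly from 0 to MEC(x_m), so the loss is a triangle.
DWL = ½ × 1.7290 × 13.6937 = 11.8382.

DWL = $11.84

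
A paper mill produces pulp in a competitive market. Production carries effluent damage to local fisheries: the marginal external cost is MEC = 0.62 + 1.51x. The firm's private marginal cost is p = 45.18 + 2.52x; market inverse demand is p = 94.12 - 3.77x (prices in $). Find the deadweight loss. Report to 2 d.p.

Market equilibrium (private): 45.18 + 2.52x = 94.12 - 3.77x → x_m = 7.7806.
Social marginal cost = private MC + MEC = 45.80 + 4.03x.
Set SMC = demand: 45.80 + 4.03x = 94.12 - 3.77x → x* = 6.1949.
Between x* and x_m the wedge SMC − demand runs linearly from 0 to MEC(x_m), so the loss is a triangle.
DWL = ½ × 1.5857 × 12.3687 = 9.8065.

DWL = $9.81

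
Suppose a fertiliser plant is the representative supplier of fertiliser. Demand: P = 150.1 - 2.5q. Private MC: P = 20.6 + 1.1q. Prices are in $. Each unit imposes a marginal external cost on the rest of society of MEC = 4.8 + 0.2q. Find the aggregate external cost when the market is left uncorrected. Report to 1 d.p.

Market equilibrium (private): 20.6 + 1.1q = 150.1 - 2.5q → q_m = 35.9722.
Total external cost = ∫₀^{q_m} (4.8 + 0.2q) dq = 4.8×35.9722 + ½×0.2×35.9722² = 302.0665.

$302.1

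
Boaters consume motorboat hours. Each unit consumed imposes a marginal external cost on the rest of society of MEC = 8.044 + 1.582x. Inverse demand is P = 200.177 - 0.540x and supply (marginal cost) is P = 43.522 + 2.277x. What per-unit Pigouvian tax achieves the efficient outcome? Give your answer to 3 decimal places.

tax = 61.489 per unit

Social marginal benefit = demand − MEC = 192.133 - 2.122x.
Set SMB = MC: 192.133 - 2.122x = 43.522 + 2.277x → x* = 33.7829.
The Pigouvian tax equals MEC at x*: 8.044 + 1.582×33.7829 = 61.4885.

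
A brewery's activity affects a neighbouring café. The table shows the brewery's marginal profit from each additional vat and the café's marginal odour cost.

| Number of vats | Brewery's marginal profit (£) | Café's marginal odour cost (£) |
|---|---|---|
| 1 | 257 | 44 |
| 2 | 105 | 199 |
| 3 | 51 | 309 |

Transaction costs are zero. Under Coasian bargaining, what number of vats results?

1

Bargaining reaches the level where marginal profit last exceeds marginal odour cost.
That holds through level 1 (257 ≥ 44) but not at 2 (105 < 199).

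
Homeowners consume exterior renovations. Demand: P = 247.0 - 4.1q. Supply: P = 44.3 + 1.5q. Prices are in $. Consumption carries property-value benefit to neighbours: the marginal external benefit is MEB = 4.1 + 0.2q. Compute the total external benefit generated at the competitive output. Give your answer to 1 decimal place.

Market equilibrium (private): 44.3 + 1.5q = 247.0 - 4.1q → q_m = 36.1964.
Total external benefit = ∫₀^{q_m} (4.1 + 0.2q) dq = 4.1×36.1964 + ½×0.2×36.1964² = 279.4232.

$279.4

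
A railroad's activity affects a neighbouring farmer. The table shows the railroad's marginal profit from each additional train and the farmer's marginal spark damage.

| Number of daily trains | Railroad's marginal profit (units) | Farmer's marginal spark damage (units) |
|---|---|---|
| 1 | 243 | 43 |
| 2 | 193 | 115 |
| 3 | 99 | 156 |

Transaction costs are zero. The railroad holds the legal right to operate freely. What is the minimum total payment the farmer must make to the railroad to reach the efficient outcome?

99

Left alone the railroad would choose level 3 (marginal profit stays positive).
Efficient level: k* = 2 (marginal profit ≥ marginal spark damage through 2).
The farmer must at least cover the railroad's forgone profit from cutting 3→2: 99 = 99.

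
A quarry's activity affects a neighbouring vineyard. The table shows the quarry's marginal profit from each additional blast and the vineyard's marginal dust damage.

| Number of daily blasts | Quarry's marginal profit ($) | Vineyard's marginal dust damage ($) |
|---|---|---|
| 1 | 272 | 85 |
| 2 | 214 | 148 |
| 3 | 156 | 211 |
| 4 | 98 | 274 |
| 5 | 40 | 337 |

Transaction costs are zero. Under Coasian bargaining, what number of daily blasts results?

Bargaining reaches the level where marginal profit last exceeds marginal dust damage.
That holds through level 2 (214 ≥ 148) but not at 3 (156 < 211).

2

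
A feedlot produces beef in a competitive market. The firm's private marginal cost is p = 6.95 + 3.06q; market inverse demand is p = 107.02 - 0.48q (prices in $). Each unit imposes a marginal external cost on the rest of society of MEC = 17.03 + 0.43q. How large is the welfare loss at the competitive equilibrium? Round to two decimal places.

DWL = $107.28

Market equilibrium (private): 6.95 + 3.06q = 107.02 - 0.48q → q_m = 28.2684.
Social marginal cost = private MC + MEC = 23.98 + 3.49q.
Set SMC = demand: 23.98 + 3.49q = 107.02 - 0.48q → q* = 20.9169.
Between q* and q_m the wedge SMC − demand runs linearly from 0 to MEC(q_m), so the loss is a triangle.
DWL = ½ × 7.3515 × 29.1854 = 107.2782.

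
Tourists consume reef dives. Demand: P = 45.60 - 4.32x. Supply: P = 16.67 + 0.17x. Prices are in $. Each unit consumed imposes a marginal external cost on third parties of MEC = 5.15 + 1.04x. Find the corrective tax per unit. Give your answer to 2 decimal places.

tax = $9.62 per unit

Social marginal benefit = demand − MEC = 40.45 - 5.36x.
Set SMB = MC: 40.45 - 5.36x = 16.67 + 0.17x → x* = 4.3002.
The Pigouvian tax equals MEC at x*: 5.15 + 1.04×4.3002 = 9.6222.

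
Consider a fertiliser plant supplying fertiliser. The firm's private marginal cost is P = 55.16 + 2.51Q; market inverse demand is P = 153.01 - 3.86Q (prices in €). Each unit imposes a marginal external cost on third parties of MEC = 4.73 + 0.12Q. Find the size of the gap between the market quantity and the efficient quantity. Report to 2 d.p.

Market equilibrium (private): 55.16 + 2.51Q = 153.01 - 3.86Q → Q_m = 15.3611.
Social marginal cost = private MC + MEC = 59.89 + 2.63Q.
Set SMC = demand: 59.89 + 2.63Q = 153.01 - 3.86Q → Q* = 14.3482.
Gap = |15.3611 − 14.3482| = 1.0129.

1.01 units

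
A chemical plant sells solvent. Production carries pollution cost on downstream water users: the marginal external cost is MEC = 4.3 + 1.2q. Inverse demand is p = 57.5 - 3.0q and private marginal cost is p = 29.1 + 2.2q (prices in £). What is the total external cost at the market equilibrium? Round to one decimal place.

£41.4

Market equilibrium (private): 29.1 + 2.2q = 57.5 - 3.0q → q_m = 5.4615.
Total external cost = ∫₀^{q_m} (4.3 + 1.2q) dq = 4.3×5.4615 + ½×1.2×5.4615² = 41.3812.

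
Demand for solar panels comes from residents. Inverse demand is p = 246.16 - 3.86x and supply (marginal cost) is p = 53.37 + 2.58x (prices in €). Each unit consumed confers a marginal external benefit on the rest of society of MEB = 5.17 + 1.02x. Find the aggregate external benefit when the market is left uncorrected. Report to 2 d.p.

€611.82

Market equilibrium (private): 53.37 + 2.58x = 246.16 - 3.86x → x_m = 29.9363.
Total external benefit = ∫₀^{x_m} (5.17 + 1.02x) dx = 5.17×29.9363 + ½×1.02×29.9363² = 611.8235.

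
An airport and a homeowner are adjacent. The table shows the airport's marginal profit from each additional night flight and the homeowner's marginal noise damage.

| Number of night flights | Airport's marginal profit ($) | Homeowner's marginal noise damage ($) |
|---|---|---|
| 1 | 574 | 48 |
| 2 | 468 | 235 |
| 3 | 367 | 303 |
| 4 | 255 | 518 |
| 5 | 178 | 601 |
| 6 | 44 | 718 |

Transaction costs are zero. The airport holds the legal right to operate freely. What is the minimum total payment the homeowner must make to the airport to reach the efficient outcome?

$477

Left alone the airport would choose level 6 (marginal profit stays positive).
Efficient level: k* = 3 (marginal profit ≥ marginal noise damage through 3).
The homeowner must at least cover the airport's forgone profit from cutting 6→3: 255 + 178 + 44 = 477.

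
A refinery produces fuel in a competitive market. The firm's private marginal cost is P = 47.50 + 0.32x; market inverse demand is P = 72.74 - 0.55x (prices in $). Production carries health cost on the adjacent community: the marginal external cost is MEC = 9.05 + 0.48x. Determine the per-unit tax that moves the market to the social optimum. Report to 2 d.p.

tax = $14.81 per unit

Social marginal cost = private MC + MEC = 56.55 + 0.80x.
Set SMC = demand: 56.55 + 0.80x = 72.74 - 0.55x → x* = 11.9926.
The Pigouvian tax equals MEC at x*: 9.05 + 0.48×11.9926 = 14.8064.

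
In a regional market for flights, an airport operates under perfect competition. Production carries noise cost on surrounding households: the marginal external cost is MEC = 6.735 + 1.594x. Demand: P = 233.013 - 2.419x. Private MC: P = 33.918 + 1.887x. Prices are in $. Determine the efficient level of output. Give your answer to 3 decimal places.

Social marginal cost = private MC + MEC = 40.653 + 3.481x.
Set SMC = demand: 40.653 + 3.481x = 233.013 - 2.419x → x* = 32.6034.

x* = 32.603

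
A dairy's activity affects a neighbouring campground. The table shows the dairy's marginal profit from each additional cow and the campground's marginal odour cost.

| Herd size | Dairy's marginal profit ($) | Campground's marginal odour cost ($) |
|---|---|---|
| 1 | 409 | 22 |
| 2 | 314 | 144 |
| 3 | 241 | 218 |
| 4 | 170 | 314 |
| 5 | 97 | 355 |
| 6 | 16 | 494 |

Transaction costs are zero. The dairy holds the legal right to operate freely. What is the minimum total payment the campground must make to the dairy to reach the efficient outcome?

$283

Left alone the dairy would choose level 6 (marginal profit stays positive).
Efficient level: k* = 3 (marginal profit ≥ marginal odour cost through 3).
The campground must at least cover the dairy's forgone profit from cutting 6→3: 170 + 97 + 16 = 283.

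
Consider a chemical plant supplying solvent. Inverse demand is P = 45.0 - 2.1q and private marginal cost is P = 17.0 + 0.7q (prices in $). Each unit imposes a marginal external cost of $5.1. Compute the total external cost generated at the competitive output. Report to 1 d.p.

$51.0

Market equilibrium (private): 17.0 + 0.7q = 45.0 - 2.1q → q_m = 10.0000.
Total external cost = MEC × q_m = 5.1 × 10.0000 = 51.0000.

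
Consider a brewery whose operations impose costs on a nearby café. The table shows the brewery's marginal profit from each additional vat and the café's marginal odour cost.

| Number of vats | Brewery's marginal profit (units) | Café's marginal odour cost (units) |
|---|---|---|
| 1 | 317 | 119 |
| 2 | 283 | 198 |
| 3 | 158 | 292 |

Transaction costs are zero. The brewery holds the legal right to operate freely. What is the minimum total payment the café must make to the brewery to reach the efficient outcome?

158

Left alone the brewery would choose level 3 (marginal profit stays positive).
Efficient level: k* = 2 (marginal profit ≥ marginal odour cost through 2).
The café must at least cover the brewery's forgone profit from cutting 3→2: 158 = 158.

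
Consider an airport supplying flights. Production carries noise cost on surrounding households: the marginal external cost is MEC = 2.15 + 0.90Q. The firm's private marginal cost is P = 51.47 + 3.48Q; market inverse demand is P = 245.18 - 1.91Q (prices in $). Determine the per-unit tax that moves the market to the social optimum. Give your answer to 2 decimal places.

tax = $29.56 per unit

Social marginal cost = private MC + MEC = 53.62 + 4.38Q.
Set SMC = demand: 53.62 + 4.38Q = 245.18 - 1.91Q → Q* = 30.4547.
The Pigouvian tax equals MEC at Q*: 2.15 + 0.90×30.4547 = 29.5592.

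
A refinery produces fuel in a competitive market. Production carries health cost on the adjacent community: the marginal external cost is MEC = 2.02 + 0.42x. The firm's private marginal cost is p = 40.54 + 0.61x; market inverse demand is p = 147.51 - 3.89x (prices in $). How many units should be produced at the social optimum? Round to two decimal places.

Social marginal cost = private MC + MEC = 42.56 + 1.03x.
Set SMC = demand: 42.56 + 1.03x = 147.51 - 3.89x → x* = 21.3313.

x* = 21.33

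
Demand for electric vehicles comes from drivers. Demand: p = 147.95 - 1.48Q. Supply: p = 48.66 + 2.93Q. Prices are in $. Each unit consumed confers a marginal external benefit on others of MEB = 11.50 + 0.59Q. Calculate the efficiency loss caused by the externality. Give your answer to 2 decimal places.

Market equilibrium (private): 48.66 + 2.93Q = 147.95 - 1.48Q → Q_m = 22.5147.
Social marginal benefit = demand + MEB = 159.45 - 0.89Q.
Set SMB = MC: 159.45 - 0.89Q = 48.66 + 2.93Q → Q* = 29.0026.
Between Q* and Q_m the wedge SMB − MC runs linearly from 0 to MEB(Q_m), so the loss is a triangle.
DWL = ½ × 6.4879 × 24.7837 = 80.3971.

DWL = $80.40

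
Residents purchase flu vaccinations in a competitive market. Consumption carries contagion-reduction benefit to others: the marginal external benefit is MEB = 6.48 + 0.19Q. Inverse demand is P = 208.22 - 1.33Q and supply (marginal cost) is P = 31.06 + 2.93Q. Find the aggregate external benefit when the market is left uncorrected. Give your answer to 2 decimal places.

433.78

Market equilibrium (private): 31.06 + 2.93Q = 208.22 - 1.33Q → Q_m = 41.5869.
Total external benefit = ∫₀^{Q_m} (6.48 + 0.19Q) dQ = 6.48×41.5869 + ½×0.19×41.5869² = 433.7828.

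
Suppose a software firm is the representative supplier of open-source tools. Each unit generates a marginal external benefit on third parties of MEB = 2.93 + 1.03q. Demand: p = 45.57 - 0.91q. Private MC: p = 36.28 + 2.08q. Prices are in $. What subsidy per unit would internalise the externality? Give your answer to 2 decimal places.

subsidy = $9.35 per unit

Social marginal cost = private MC − MEB = 33.35 + 1.05q.
Set SMC = demand: 33.35 + 1.05q = 45.57 - 0.91q → q* = 6.2347.
The Pigouvian subsidy equals MEB at q*: 2.93 + 1.03×6.2347 = 9.3517.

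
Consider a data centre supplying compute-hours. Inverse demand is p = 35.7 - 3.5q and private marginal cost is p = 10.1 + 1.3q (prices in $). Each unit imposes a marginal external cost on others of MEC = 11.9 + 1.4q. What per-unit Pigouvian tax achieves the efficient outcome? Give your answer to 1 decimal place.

tax = $15.0 per unit

Social marginal cost = private MC + MEC = 22.0 + 2.7q.
Set SMC = demand: 22.0 + 2.7q = 35.7 - 3.5q → q* = 2.2097.
The Pigouvian tax equals MEC at q*: 11.9 + 1.4×2.2097 = 14.9936.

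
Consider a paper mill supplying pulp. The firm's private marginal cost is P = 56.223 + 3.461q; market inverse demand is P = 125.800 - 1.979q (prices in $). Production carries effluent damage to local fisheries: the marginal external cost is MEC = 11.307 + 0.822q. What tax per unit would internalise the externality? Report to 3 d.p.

Social marginal cost = private MC + MEC = 67.530 + 4.283q.
Set SMC = demand: 67.530 + 4.283q = 125.800 - 1.979q → q* = 9.3053.
The Pigouvian tax equals MEC at q*: 11.307 + 0.822×9.3053 = 18.9560.

tax = $18.956 per unit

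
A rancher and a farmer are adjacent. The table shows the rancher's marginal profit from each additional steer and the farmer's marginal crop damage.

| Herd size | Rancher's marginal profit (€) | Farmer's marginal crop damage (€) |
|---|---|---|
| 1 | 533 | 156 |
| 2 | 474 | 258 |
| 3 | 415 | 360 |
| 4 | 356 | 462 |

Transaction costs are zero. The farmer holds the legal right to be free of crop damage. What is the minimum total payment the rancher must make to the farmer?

Efficient level: marginal profit ≥ marginal crop damage through level 3, so k* = 3.
With the farmer holding the right, the rancher must at least compensate total damage at k*: 156 + 258 + 360 = 774.

€774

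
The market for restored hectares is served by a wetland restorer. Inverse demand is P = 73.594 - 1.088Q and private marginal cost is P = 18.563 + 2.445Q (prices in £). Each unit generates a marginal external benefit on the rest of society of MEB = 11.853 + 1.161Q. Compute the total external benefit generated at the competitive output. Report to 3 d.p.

Market equilibrium (private): 18.563 + 2.445Q = 73.594 - 1.088Q → Q_m = 15.5763.
Total external benefit = ∫₀^{Q_m} (11.853 + 1.161Q) dQ = 11.853×15.5763 + ½×1.161×15.5763² = 325.4674.

£325.467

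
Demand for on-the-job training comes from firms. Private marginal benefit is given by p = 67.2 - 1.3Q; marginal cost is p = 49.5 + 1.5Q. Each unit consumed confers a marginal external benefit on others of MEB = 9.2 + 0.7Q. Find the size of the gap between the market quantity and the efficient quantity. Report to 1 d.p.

6.5 units

Market equilibrium (private): 49.5 + 1.5Q = 67.2 - 1.3Q → Q_m = 6.3214.
Social marginal benefit = demand + MEB = 76.4 - 0.6Q.
Set SMB = MC: 76.4 - 0.6Q = 49.5 + 1.5Q → Q* = 12.8095.
Gap = |6.3214 − 12.8095| = 6.4881.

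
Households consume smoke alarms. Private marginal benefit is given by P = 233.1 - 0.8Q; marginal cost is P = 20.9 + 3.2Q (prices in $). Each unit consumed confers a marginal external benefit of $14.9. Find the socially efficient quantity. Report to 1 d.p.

Social marginal benefit = demand + MEB = 248.0 - 0.8Q.
Set SMB = MC: 248.0 - 0.8Q = 20.9 + 3.2Q → Q* = 56.7750.

Q* = 56.8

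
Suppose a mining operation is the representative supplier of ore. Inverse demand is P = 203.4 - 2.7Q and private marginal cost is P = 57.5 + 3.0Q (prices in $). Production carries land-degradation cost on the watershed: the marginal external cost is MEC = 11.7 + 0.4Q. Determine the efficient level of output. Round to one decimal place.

Q* = 22.0

Social marginal cost = private MC + MEC = 69.2 + 3.4Q.
Set SMC = demand: 69.2 + 3.4Q = 203.4 - 2.7Q → Q* = 22.0000.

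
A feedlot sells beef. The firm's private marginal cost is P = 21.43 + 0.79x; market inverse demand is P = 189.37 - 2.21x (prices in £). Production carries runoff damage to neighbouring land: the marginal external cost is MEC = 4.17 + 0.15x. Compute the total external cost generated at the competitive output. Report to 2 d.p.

Market equilibrium (private): 21.43 + 0.79x = 189.37 - 2.21x → x_m = 55.9800.
Total external cost = ∫₀^{x_m} (4.17 + 0.15x) dx = 4.17×55.9800 + ½×0.15×55.9800² = 468.4686.

£468.47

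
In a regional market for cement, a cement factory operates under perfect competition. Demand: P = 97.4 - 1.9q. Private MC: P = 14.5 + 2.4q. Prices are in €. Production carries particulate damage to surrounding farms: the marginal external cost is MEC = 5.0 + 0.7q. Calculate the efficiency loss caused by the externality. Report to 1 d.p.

DWL = €34.2

Market equilibrium (private): 14.5 + 2.4q = 97.4 - 1.9q → q_m = 19.2791.
Social marginal cost = private MC + MEC = 19.5 + 3.1q.
Set SMC = demand: 19.5 + 3.1q = 97.4 - 1.9q → q* = 15.5800.
The welfare-loss triangle has base |q_m − q*| and height MEC(q_m) (the vertical gap between SMC and demand is zero at q* and MEC at q_m).
DWL = ½ × 3.6991 × 18.4953 = 34.2080.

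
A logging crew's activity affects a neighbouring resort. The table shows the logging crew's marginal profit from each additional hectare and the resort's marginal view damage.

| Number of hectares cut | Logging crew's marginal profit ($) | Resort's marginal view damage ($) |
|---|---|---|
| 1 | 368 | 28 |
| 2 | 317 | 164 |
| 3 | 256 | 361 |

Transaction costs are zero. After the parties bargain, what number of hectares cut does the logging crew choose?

2

Bargaining reaches the level where marginal profit last exceeds marginal view damage.
That holds through level 2 (317 ≥ 164) but not at 3 (256 < 361).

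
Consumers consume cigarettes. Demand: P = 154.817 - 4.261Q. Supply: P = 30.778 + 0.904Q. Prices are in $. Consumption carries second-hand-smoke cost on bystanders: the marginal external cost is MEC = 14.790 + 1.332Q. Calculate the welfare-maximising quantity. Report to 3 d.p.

Q* = 16.815

Social marginal benefit = demand − MEC = 140.027 - 5.593Q.
Set SMB = MC: 140.027 - 5.593Q = 30.778 + 0.904Q → Q* = 16.8153.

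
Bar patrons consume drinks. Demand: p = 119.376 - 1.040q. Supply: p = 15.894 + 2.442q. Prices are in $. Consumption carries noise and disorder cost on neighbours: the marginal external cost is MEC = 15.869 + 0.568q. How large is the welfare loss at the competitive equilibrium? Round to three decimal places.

DWL = $132.411

Market equilibrium (private): 15.894 + 2.442q = 119.376 - 1.040q → q_m = 29.7191.
Social marginal benefit = demand − MEC = 103.507 - 1.608q.
Set SMB = MC: 103.507 - 1.608q = 15.894 + 2.442q → q* = 21.6328.
Between q* and q_m the wedge MC − SMB runs linearly from 0 to MEC(q_m), so the loss is a triangle.
DWL = ½ × 8.0863 × 32.7495 = 132.4111.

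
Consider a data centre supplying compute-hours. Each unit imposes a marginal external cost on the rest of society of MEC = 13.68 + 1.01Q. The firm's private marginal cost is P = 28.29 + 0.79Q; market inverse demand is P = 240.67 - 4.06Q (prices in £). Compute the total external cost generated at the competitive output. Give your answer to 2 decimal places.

£1567.40

Market equilibrium (private): 28.29 + 0.79Q = 240.67 - 4.06Q → Q_m = 43.7897.
Total external cost = ∫₀^{Q_m} (13.68 + 1.01Q) dQ = 13.68×43.7897 + ½×1.01×43.7897² = 1567.3997.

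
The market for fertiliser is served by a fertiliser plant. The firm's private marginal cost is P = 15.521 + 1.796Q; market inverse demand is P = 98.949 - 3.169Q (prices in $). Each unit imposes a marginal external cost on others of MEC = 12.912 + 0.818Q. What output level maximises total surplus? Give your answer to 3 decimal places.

Social marginal cost = private MC + MEC = 28.433 + 2.614Q.
Set SMC = demand: 28.433 + 2.614Q = 98.949 - 3.169Q → Q* = 12.1937.

Q* = 12.194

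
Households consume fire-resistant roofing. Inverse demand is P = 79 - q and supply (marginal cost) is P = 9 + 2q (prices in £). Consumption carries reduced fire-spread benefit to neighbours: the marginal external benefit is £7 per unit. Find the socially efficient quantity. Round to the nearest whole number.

Social marginal benefit = demand + MEB = 86 - q.
Set SMB = MC: 86 - q = 9 + 2q → q* = 25.6667.

q* = 26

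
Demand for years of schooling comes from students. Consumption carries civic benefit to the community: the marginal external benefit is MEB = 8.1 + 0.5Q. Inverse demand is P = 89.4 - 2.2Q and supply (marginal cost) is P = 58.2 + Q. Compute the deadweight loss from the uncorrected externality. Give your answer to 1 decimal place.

Market equilibrium (private): 58.2 + Q = 89.4 - 2.2Q → Q_m = 9.7500.
Social marginal benefit = demand + MEB = 97.5 - 1.7Q.
Set SMB = MC: 97.5 - 1.7Q = 58.2 + Q → Q* = 14.5556.
Between Q* and Q_m the wedge SMB − MC runs linearly from 0 to MEB(Q_m), so the loss is a triangle.
DWL = ½ × 4.8056 × 12.9750 = 31.1763.

DWL = 31.2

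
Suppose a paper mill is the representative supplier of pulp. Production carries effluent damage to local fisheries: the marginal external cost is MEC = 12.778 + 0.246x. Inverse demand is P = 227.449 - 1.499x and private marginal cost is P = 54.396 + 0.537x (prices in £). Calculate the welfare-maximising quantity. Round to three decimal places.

Social marginal cost = private MC + MEC = 67.174 + 0.783x.
Set SMC = demand: 67.174 + 0.783x = 227.449 - 1.499x → x* = 70.2344.

x* = 70.234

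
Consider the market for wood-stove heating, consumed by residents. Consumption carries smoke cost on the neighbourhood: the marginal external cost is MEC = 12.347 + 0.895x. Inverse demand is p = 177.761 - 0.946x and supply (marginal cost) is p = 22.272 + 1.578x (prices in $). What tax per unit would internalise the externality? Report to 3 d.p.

tax = $49.818 per unit

Social marginal benefit = demand − MEC = 165.414 - 1.841x.
Set SMB = MC: 165.414 - 1.841x = 22.272 + 1.578x → x* = 41.8666.
The Pigouvian tax equals MEC at x*: 12.347 + 0.895×41.8666 = 49.8176.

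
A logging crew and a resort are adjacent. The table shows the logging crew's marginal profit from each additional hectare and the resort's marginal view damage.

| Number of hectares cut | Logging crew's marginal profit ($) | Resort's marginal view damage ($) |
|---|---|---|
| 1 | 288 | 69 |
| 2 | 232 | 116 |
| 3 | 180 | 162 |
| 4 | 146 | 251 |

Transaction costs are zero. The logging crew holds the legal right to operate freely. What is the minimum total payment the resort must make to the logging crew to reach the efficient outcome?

$146

Left alone the logging crew would choose level 4 (marginal profit stays positive).
Efficient level: k* = 3 (marginal profit ≥ marginal view damage through 3).
The resort must at least cover the logging crew's forgone profit from cutting 4→3: 146 = 146.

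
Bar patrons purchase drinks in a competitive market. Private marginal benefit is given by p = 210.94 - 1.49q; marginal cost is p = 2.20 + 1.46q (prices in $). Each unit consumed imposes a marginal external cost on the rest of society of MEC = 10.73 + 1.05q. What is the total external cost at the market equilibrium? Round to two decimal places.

$3387.86

Market equilibrium (private): 2.20 + 1.46q = 210.94 - 1.49q → q_m = 70.7593.
Total external cost = ∫₀^{q_m} (10.73 + 1.05q) dq = 10.73×70.7593 + ½×1.05×70.7593² = 3387.8585.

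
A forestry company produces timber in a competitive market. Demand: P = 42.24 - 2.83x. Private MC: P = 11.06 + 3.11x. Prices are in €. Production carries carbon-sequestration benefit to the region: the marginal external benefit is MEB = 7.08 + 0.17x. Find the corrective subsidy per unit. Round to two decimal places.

Social marginal cost = private MC − MEB = 3.98 + 2.94x.
Set SMC = demand: 3.98 + 2.94x = 42.24 - 2.83x → x* = 6.6308.
The Pigouvian subsidy equals MEB at x*: 7.08 + 0.17×6.6308 = 8.2072.

subsidy = €8.21 per unit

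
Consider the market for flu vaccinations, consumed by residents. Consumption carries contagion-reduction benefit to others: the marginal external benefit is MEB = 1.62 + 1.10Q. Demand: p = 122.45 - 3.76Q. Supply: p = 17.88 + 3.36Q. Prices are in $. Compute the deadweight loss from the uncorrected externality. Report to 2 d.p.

DWL = $26.24

Market equilibrium (private): 17.88 + 3.36Q = 122.45 - 3.76Q → Q_m = 14.6868.
Social marginal benefit = demand + MEB = 124.07 - 2.66Q.
Set SMB = MC: 124.07 - 2.66Q = 17.88 + 3.36Q → Q* = 17.6395.
Height of the DWL triangle at Q_m is SMB(Q_m) − MC(Q_m) = MEB(Q_m) = 17.7755.
DWL = ½ × 2.9527 × 17.7755 = 26.2429.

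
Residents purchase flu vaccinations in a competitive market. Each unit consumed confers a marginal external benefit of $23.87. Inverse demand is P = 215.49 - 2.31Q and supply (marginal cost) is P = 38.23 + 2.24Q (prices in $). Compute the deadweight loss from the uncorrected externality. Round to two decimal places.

Market equilibrium (private): 38.23 + 2.24Q = 215.49 - 2.31Q → Q_m = 38.9582.
Social marginal benefit = demand + MEB = 239.36 - 2.31Q.
Set SMB = MC: 239.36 - 2.31Q = 38.23 + 2.24Q → Q* = 44.2044.
The welfare-loss triangle has base |Q_m − Q*| and height MEB(Q_m) (the vertical gap between SMB and MC is zero at Q* and MEB at Q_m).
DWL = ½ × 5.2462 × 23.8700 = 62.6134.

DWL = $62.61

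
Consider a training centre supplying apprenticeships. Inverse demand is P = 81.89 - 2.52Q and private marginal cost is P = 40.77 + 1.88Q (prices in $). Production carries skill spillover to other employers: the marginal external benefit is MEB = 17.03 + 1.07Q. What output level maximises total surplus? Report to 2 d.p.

Q* = 17.46

Social marginal cost = private MC − MEB = 23.74 + 0.81Q.
Set SMC = demand: 23.74 + 0.81Q = 81.89 - 2.52Q → Q* = 17.4625.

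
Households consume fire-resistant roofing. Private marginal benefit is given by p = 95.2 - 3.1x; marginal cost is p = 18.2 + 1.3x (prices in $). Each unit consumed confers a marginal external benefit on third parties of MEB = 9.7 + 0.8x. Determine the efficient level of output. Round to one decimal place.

Social marginal benefit = demand + MEB = 104.9 - 2.3x.
Set SMB = MC: 104.9 - 2.3x = 18.2 + 1.3x → x* = 24.0833.

x* = 24.1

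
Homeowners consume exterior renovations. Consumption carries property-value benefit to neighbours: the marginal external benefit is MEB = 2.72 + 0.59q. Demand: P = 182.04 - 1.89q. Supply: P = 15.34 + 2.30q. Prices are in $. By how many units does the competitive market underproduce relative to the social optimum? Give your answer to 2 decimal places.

7.28 units

Market equilibrium (private): 15.34 + 2.30q = 182.04 - 1.89q → q_m = 39.7852.
Social marginal benefit = demand + MEB = 184.76 - 1.30q.
Set SMB = MC: 184.76 - 1.30q = 15.34 + 2.30q → q* = 47.0611.
Gap = |39.7852 − 47.0611| = 7.2759.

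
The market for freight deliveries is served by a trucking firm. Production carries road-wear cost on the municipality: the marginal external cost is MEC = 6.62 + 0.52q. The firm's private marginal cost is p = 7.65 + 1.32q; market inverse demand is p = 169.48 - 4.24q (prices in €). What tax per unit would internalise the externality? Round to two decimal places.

Social marginal cost = private MC + MEC = 14.27 + 1.84q.
Set SMC = demand: 14.27 + 1.84q = 169.48 - 4.24q → q* = 25.5280.
The Pigouvian tax equals MEC at q*: 6.62 + 0.52×25.5280 = 19.8946.

tax = €19.89 per unit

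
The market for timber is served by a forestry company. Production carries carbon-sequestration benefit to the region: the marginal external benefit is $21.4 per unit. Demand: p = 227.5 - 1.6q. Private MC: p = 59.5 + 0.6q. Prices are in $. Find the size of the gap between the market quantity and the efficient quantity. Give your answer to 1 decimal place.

9.7 units

Market equilibrium (private): 59.5 + 0.6q = 227.5 - 1.6q → q_m = 76.3636.
Social marginal cost = private MC − MEB = 38.1 + 0.6q.
Set SMC = demand: 38.1 + 0.6q = 227.5 - 1.6q → q* = 86.0909.
Gap = |76.3636 − 86.0909| = 9.7273.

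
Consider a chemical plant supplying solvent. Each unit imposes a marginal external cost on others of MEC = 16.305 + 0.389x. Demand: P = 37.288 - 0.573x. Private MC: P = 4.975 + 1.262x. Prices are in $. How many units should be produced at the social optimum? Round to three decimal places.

Social marginal cost = private MC + MEC = 21.280 + 1.651x.
Set SMC = demand: 21.280 + 1.651x = 37.288 - 0.573x → x* = 7.1978.

x* = 7.198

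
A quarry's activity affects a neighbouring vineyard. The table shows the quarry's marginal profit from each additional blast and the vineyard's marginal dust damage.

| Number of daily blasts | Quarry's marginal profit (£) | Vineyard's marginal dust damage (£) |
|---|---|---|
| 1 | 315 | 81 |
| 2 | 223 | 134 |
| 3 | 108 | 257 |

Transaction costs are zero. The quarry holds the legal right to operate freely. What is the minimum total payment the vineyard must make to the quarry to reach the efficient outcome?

Left alone the quarry would choose level 3 (marginal profit stays positive).
Efficient level: k* = 2 (marginal profit ≥ marginal dust damage through 2).
The vineyard must at least cover the quarry's forgone profit from cutting 3→2: 108 = 108.

£108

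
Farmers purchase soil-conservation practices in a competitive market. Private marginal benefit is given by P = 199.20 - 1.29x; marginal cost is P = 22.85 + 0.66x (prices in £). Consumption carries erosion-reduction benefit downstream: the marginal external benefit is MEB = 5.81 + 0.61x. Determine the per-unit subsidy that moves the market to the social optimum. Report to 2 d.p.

subsidy = £88.73 per unit

Social marginal benefit = demand + MEB = 205.01 - 0.68x.
Set SMB = MC: 205.01 - 0.68x = 22.85 + 0.66x → x* = 135.9403.
The Pigouvian subsidy equals MEB at x*: 5.81 + 0.61×135.9403 = 88.7336.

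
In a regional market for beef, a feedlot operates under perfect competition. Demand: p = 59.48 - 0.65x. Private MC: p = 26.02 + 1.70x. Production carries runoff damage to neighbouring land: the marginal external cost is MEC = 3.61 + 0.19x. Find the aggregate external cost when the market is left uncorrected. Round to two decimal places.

70.66

Market equilibrium (private): 26.02 + 1.70x = 59.48 - 0.65x → x_m = 14.2383.
Total external cost = ∫₀^{x_m} (3.61 + 0.19x) dx = 3.61×14.2383 + ½×0.19×14.2383² = 70.6595.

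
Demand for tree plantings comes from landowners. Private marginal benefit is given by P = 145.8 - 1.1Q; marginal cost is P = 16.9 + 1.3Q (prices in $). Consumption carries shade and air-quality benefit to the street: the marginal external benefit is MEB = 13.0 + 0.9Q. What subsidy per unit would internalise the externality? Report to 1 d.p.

subsidy = $98.1 per unit

Social marginal benefit = demand + MEB = 158.8 - 0.2Q.
Set SMB = MC: 158.8 - 0.2Q = 16.9 + 1.3Q → Q* = 94.6000.
The Pigouvian subsidy equals MEB at Q*: 13.0 + 0.9×94.6000 = 98.1400.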